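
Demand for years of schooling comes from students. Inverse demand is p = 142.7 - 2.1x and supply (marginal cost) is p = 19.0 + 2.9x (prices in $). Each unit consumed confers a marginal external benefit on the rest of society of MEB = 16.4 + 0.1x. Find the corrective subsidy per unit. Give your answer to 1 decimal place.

subsidy = $19.3 per unit

Social marginal benefit = demand + MEB = 159.1 - 2.0x.
Set SMB = MC: 159.1 - 2.0x = 19.0 + 2.9x → x* = 28.5918.
The Pigouvian subsidy equals MEB at x*: 16.4 + 0.1×28.5918 = 19.2592.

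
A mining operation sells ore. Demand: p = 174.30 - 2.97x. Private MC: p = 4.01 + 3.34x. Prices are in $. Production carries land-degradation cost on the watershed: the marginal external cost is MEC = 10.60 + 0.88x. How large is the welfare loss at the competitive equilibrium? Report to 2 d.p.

DWL = $82.05

Market equilibrium (private): 4.01 + 3.34x = 174.30 - 2.97x → x_m = 26.9873.
Social marginal cost = private MC + MEC = 14.61 + 4.22x.
Set SMC = demand: 14.61 + 4.22x = 174.30 - 2.97x → x* = 22.2100.
Between x* and x_m the wedge SMC − demand runs linearly from 0 to MEC(x_m), so the loss is a triangle.
DWL = ½ × 4.7773 × 34.3488 = 82.0473.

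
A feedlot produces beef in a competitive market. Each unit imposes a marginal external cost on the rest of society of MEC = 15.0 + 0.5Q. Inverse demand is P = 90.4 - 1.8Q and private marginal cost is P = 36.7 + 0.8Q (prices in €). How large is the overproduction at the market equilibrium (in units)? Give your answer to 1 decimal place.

Market equilibrium (private): 36.7 + 0.8Q = 90.4 - 1.8Q → Q_m = 20.6538.
Social marginal cost = private MC + MEC = 51.7 + 1.3Q.
Set SMC = demand: 51.7 + 1.3Q = 90.4 - 1.8Q → Q* = 12.4839.
Gap = |20.6538 − 12.4839| = 8.1699.

8.2 units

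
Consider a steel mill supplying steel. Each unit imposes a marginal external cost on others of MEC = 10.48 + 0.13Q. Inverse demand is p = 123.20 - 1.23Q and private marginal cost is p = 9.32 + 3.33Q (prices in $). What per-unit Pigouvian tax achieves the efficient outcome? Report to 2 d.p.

tax = $13.35 per unit

Social marginal cost = private MC + MEC = 19.80 + 3.46Q.
Set SMC = demand: 19.80 + 3.46Q = 123.20 - 1.23Q → Q* = 22.0469.
The Pigouvian tax equals MEC at Q*: 10.48 + 0.13×22.0469 = 13.3461.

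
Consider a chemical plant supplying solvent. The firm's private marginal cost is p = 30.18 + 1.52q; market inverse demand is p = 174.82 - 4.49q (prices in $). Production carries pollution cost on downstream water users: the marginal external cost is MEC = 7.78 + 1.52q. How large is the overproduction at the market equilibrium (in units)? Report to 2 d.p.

5.89 units

Market equilibrium (private): 30.18 + 1.52q = 174.82 - 4.49q → q_m = 24.0666.
Social marginal cost = private MC + MEC = 37.96 + 3.04q.
Set SMC = demand: 37.96 + 3.04q = 174.82 - 4.49q → q* = 18.1753.
Gap = |24.0666 − 18.1753| = 5.8913.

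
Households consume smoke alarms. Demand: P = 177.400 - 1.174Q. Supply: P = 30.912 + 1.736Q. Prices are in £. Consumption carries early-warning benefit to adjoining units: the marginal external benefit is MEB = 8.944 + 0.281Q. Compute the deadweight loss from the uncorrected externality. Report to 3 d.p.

Market equilibrium (private): 30.912 + 1.736Q = 177.400 - 1.174Q → Q_m = 50.3395.
Social marginal benefit = demand + MEB = 186.344 - 0.893Q.
Set SMB = MC: 186.344 - 0.893Q = 30.912 + 1.736Q → Q* = 59.1221.
The loss is the area between SMB and MC from Q* to Q_m; with linear curves that's a triangle of height MEB(Q_m).
DWL = ½ × 8.7826 × 23.0894 = 101.3925.

DWL = £101.392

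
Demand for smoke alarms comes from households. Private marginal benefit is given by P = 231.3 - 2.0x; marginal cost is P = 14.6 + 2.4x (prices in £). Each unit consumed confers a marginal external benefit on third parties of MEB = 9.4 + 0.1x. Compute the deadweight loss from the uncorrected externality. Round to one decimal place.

DWL = £23.9

Market equilibrium (private): 14.6 + 2.4x = 231.3 - 2.0x → x_m = 49.2500.
Social marginal benefit = demand + MEB = 240.7 - 1.9x.
Set SMB = MC: 240.7 - 1.9x = 14.6 + 2.4x → x* = 52.5814.
The welfare-loss triangle has base |x_m − x*| and height MEB(x_m) (the vertical gap between SMB and MC is zero at x* and MEB at x_m).
DWL = ½ × 3.3314 × 14.3250 = 23.8612.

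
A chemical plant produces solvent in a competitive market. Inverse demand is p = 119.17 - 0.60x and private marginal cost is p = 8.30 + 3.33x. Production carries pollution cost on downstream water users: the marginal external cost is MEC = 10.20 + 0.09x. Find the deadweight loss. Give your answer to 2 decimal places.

DWL = 20.18

Market equilibrium (private): 8.30 + 3.33x = 119.17 - 0.60x → x_m = 28.2112.
Social marginal cost = private MC + MEC = 18.50 + 3.42x.
Set SMC = demand: 18.50 + 3.42x = 119.17 - 0.60x → x* = 25.0423.
Between x* and x_m the wedge SMC − demand runs linearly from 0 to MEC(x_m), so the loss is a triangle.
DWL = ½ × 3.1689 × 12.7390 = 20.1843.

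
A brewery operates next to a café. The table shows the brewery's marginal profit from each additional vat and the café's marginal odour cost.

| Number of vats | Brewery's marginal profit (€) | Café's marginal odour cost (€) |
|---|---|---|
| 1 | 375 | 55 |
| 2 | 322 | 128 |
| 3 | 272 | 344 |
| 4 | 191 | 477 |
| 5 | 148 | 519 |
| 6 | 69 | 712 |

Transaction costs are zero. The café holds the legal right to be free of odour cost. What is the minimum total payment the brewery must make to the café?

Efficient level: marginal profit ≥ marginal odour cost through level 2, so k* = 2.
With the café holding the right, the brewery must at least compensate total damage at k*: 55 + 128 = 183.

€183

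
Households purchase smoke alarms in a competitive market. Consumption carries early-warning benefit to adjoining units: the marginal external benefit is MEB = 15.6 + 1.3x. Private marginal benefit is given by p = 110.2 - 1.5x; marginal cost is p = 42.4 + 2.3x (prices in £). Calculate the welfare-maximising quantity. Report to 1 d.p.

Social marginal benefit = demand + MEB = 125.8 - 0.2x.
Set SMB = MC: 125.8 - 0.2x = 42.4 + 2.3x → x* = 33.3600.

x* = 33.4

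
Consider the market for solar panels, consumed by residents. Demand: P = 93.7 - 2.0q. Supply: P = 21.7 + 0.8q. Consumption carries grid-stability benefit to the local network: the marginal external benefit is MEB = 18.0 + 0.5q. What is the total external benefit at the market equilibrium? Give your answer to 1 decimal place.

Market equilibrium (private): 21.7 + 0.8q = 93.7 - 2.0q → q_m = 25.7143.
Total external benefit = ∫₀^{q_m} (18.0 + 0.5q) dq = 18.0×25.7143 + ½×0.5×25.7143² = 628.1637.

628.2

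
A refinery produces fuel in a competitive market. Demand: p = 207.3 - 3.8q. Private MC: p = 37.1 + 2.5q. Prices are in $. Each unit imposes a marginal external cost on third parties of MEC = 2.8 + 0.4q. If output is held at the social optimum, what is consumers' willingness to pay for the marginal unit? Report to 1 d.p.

P = $112.4

Social marginal cost = private MC + MEC = 39.9 + 2.9q.
Set SMC = demand: 39.9 + 2.9q = 207.3 - 3.8q → q* = 24.9851.
Consumer price on the demand curve at q*: 207.3 − 3.8×24.9851 = 112.3566.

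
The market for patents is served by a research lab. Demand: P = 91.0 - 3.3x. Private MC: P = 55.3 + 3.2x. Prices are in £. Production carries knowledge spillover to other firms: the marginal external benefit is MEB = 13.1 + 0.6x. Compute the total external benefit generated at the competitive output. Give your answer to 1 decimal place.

Market equilibrium (private): 55.3 + 3.2x = 91.0 - 3.3x → x_m = 5.4923.
Total external benefit = ∫₀^{x_m} (13.1 + 0.6x) dx = 13.1×5.4923 + ½×0.6×5.4923² = 80.9987.

£81.0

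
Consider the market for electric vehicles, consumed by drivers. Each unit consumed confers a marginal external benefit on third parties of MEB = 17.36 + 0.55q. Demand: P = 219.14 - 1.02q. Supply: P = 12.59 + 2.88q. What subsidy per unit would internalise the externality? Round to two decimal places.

subsidy = 54.12 per unit

Social marginal benefit = demand + MEB = 236.50 - 0.47q.
Set SMB = MC: 236.50 - 0.47q = 12.59 + 2.88q → q* = 66.8388.
The Pigouvian subsidy equals MEB at q*: 17.36 + 0.55×66.8388 = 54.1213.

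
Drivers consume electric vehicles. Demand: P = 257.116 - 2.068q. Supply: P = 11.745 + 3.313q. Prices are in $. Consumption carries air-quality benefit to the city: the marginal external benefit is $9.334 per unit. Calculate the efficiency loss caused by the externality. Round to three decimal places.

DWL = $8.095

Market equilibrium (private): 11.745 + 3.313q = 257.116 - 2.068q → q_m = 45.5995.
Social marginal benefit = demand + MEB = 266.450 - 2.068q.
Set SMB = MC: 266.450 - 2.068q = 11.745 + 3.313q → q* = 47.3341.
The welfare-loss triangle has base |q_m − q*| and height MEB(q_m) (the vertical gap between SMB and MC is zero at q* and MEB at q_m).
DWL = ½ × 1.7346 × 9.3340 = 8.0954.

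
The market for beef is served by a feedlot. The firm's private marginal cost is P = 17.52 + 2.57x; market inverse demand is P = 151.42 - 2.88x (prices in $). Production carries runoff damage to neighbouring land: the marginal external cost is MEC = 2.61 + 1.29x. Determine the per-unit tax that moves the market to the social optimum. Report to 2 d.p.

tax = $27.74 per unit

Social marginal cost = private MC + MEC = 20.13 + 3.86x.
Set SMC = demand: 20.13 + 3.86x = 151.42 - 2.88x → x* = 19.4792.
The Pigouvian tax equals MEC at x*: 2.61 + 1.29×19.4792 = 27.7382.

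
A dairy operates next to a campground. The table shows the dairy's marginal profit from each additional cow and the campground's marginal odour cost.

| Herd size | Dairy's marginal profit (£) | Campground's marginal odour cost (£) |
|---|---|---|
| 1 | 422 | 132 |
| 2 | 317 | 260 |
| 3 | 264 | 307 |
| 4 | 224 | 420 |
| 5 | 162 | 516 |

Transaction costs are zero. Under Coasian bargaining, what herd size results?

2

Bargaining reaches the level where marginal profit last exceeds marginal odour cost.
That holds through level 2 (317 ≥ 260) but not at 3 (264 < 307).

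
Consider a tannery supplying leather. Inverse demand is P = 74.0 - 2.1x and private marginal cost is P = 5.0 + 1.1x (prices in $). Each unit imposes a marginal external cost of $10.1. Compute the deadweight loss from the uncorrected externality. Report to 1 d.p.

Market equilibrium (private): 5.0 + 1.1x = 74.0 - 2.1x → x_m = 21.5625.
Social marginal cost = private MC + MEC = 15.1 + 1.1x.
Set SMC = demand: 15.1 + 1.1x = 74.0 - 2.1x → x* = 18.4063.
Between x* and x_m the wedge SMC − demand runs linearly from 0 to MEC(x_m), so the loss is a triangle.
DWL = ½ × 3.1562 × 10.1000 = 15.9388.

DWL = $15.9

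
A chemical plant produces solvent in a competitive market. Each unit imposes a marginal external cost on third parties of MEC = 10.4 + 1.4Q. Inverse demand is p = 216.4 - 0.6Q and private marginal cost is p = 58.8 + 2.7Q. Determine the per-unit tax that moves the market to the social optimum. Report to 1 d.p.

Social marginal cost = private MC + MEC = 69.2 + 4.1Q.
Set SMC = demand: 69.2 + 4.1Q = 216.4 - 0.6Q → Q* = 31.3191.
The Pigouvian tax equals MEC at Q*: 10.4 + 1.4×31.3191 = 54.2467.

tax = 54.2 per unit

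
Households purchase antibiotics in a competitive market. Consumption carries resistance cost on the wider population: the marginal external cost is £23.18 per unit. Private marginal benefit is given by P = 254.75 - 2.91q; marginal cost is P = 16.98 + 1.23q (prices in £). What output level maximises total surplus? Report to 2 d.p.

q* = 51.83

Social marginal benefit = demand − MEC = 231.57 - 2.91q.
Set SMB = MC: 231.57 - 2.91q = 16.98 + 1.23q → q* = 51.8333.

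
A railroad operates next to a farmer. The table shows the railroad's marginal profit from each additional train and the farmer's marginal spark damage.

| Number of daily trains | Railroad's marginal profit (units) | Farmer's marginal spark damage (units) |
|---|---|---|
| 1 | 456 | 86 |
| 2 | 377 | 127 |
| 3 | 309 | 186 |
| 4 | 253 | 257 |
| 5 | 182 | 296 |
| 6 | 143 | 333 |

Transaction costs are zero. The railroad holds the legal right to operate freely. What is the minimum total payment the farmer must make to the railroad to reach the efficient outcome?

578

Left alone the railroad would choose level 6 (marginal profit stays positive).
Efficient level: k* = 3 (marginal profit ≥ marginal spark damage through 3).
The farmer must at least cover the railroad's forgone profit from cutting 6→3: 253 + 182 + 143 = 578.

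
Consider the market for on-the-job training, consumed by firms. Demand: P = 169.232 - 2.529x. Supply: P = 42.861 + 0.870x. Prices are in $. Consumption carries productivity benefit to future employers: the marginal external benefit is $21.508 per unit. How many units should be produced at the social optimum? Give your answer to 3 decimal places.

Social marginal benefit = demand + MEB = 190.740 - 2.529x.
Set SMB = MC: 190.740 - 2.529x = 42.861 + 0.870x → x* = 43.5066.

x* = 43.507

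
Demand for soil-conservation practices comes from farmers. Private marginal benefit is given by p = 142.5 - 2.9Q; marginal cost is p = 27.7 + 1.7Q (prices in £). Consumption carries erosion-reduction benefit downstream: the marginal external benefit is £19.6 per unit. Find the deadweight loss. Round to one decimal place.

DWL = £41.8

Market equilibrium (private): 27.7 + 1.7Q = 142.5 - 2.9Q → Q_m = 24.9565.
Social marginal benefit = demand + MEB = 162.1 - 2.9Q.
Set SMB = MC: 162.1 - 2.9Q = 27.7 + 1.7Q → Q* = 29.2174.
Between Q* and Q_m the wedge SMB − MC runs linearly from 0 to MEB(Q_m), so the loss is a triangle.
DWL = ½ × 4.2609 × 19.6000 = 41.7568.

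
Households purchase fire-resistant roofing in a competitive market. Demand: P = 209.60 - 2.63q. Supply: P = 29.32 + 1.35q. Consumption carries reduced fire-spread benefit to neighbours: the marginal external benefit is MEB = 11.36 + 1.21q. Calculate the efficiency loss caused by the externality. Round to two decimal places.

DWL = 790.31

Market equilibrium (private): 29.32 + 1.35q = 209.60 - 2.63q → q_m = 45.2965.
Social marginal benefit = demand + MEB = 220.96 - 1.42q.
Set SMB = MC: 220.96 - 1.42q = 29.32 + 1.35q → q* = 69.1841.
Between q* and q_m the wedge SMB − MC runs linearly from 0 to MEB(q_m), so the loss is a triangle.
DWL = ½ × 23.8876 × 66.1687 = 790.3057.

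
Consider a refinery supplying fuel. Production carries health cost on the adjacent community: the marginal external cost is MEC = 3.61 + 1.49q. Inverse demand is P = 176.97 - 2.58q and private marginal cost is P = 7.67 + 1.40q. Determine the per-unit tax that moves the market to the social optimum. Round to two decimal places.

Social marginal cost = private MC + MEC = 11.28 + 2.89q.
Set SMC = demand: 11.28 + 2.89q = 176.97 - 2.58q → q* = 30.2907.
The Pigouvian tax equals MEC at q*: 3.61 + 1.49×30.2907 = 48.7431.

tax = 48.74 per unit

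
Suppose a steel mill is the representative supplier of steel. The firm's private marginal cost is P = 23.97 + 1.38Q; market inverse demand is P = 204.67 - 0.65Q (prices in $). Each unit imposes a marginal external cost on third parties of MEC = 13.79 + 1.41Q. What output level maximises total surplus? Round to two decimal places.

Social marginal cost = private MC + MEC = 37.76 + 2.79Q.
Set SMC = demand: 37.76 + 2.79Q = 204.67 - 0.65Q → Q* = 48.5203.

Q* = 48.52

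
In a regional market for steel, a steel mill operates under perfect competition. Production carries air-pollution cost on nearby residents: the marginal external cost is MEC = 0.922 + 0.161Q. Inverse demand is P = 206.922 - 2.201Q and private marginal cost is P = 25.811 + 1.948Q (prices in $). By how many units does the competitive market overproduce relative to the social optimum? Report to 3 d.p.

Market equilibrium (private): 25.811 + 1.948Q = 206.922 - 2.201Q → Q_m = 43.6517.
Social marginal cost = private MC + MEC = 26.733 + 2.109Q.
Set SMC = demand: 26.733 + 2.109Q = 206.922 - 2.201Q → Q* = 41.8072.
Gap = |43.6517 − 41.8072| = 1.8445.

1.845 units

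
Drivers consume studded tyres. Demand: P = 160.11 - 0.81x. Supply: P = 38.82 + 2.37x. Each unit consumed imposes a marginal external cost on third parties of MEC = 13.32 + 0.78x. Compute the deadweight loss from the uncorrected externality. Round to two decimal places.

Market equilibrium (private): 38.82 + 2.37x = 160.11 - 0.81x → x_m = 38.1415.
Social marginal benefit = demand − MEC = 146.79 - 1.59x.
Set SMB = MC: 146.79 - 1.59x = 38.82 + 2.37x → x* = 27.2652.
Height of the DWL triangle at x_m is MC(x_m) − SMB(x_m) = MEC(x_m) = 43.0704.
DWL = ½ × 10.8763 × 43.0704 = 234.2233.

DWL = 234.22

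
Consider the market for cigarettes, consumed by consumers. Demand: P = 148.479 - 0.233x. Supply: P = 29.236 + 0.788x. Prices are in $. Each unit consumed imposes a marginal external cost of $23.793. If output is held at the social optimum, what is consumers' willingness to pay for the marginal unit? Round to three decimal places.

Social marginal benefit = demand − MEC = 124.686 - 0.233x.
Set SMB = MC: 124.686 - 0.233x = 29.236 + 0.788x → x* = 93.4868.
Consumer price on the demand curve at x*: 148.479 − 0.233×93.4868 = 126.6966.

P = $126.697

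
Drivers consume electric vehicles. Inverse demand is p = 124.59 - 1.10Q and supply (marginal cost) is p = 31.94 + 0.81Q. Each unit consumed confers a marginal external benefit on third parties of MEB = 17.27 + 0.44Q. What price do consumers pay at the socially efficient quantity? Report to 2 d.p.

P = 42.34

Social marginal benefit = demand + MEB = 141.86 - 0.66Q.
Set SMB = MC: 141.86 - 0.66Q = 31.94 + 0.81Q → Q* = 74.7755.
Consumer price on the demand curve at Q*: 124.59 − 1.10×74.7755 = 42.3370.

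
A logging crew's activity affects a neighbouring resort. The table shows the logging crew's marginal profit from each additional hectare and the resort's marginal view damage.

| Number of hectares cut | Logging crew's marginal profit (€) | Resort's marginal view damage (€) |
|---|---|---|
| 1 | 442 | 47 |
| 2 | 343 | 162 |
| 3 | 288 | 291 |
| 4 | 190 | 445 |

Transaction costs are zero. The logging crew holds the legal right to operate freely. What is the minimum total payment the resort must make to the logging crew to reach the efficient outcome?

Left alone the logging crew would choose level 4 (marginal profit stays positive).
Efficient level: k* = 2 (marginal profit ≥ marginal view damage through 2).
The resort must at least cover the logging crew's forgone profit from cutting 4→2: 288 + 190 = 478.

€478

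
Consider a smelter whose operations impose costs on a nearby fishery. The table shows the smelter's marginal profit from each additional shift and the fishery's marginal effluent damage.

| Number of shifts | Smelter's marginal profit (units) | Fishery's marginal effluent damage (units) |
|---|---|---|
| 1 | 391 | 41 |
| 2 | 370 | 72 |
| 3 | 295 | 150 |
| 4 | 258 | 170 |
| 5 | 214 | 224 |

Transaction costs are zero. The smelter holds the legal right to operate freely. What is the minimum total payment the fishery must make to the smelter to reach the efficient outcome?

Left alone the smelter would choose level 5 (marginal profit stays positive).
Efficient level: k* = 4 (marginal profit ≥ marginal effluent damage through 4).
The fishery must at least cover the smelter's forgone profit from cutting 5→4: 214 = 214.

214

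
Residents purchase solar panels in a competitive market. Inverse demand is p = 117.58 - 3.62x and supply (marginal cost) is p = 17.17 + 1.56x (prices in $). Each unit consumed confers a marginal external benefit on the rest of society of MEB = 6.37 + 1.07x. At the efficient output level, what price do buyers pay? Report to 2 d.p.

Social marginal benefit = demand + MEB = 123.95 - 2.55x.
Set SMB = MC: 123.95 - 2.55x = 17.17 + 1.56x → x* = 25.9805.
Consumer price on the demand curve at x*: 117.58 − 3.62×25.9805 = 23.5306.

P = $23.53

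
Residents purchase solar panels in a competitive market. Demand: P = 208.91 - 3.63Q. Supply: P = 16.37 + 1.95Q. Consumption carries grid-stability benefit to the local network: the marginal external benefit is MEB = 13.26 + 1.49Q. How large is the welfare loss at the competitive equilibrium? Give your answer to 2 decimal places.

DWL = 511.32

Market equilibrium (private): 16.37 + 1.95Q = 208.91 - 3.63Q → Q_m = 34.5054.
Social marginal benefit = demand + MEB = 222.17 - 2.14Q.
Set SMB = MC: 222.17 - 2.14Q = 16.37 + 1.95Q → Q* = 50.3178.
Height of the DWL triangle at Q_m is SMB(Q_m) − MC(Q_m) = MEB(Q_m) = 64.6730.
DWL = ½ × 15.8124 × 64.6730 = 511.3177.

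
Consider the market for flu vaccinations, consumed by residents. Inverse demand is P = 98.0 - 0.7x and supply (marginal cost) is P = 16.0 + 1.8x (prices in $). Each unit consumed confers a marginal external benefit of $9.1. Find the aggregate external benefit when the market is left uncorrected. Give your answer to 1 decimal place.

Market equilibrium (private): 16.0 + 1.8x = 98.0 - 0.7x → x_m = 32.8000.
Total external benefit = MEB × x_m = 9.1 × 32.8000 = 298.4800.

$298.5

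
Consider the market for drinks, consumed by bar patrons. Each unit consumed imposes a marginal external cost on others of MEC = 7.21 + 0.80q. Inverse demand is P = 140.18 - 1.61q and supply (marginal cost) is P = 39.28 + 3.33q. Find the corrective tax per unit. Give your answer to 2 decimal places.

Social marginal benefit = demand − MEC = 132.97 - 2.41q.
Set SMB = MC: 132.97 - 2.41q = 39.28 + 3.33q → q* = 16.3223.
The Pigouvian tax equals MEC at q*: 7.21 + 0.80×16.3223 = 20.2678.

tax = 20.27 per unit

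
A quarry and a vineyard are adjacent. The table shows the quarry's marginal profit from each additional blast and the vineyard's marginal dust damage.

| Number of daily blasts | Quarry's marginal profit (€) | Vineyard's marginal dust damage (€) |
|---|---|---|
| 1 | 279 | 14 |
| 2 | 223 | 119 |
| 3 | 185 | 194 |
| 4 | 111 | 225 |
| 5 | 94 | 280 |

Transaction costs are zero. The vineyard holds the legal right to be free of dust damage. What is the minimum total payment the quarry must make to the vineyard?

Efficient level: marginal profit ≥ marginal dust damage through level 2, so k* = 2.
With the vineyard holding the right, the quarry must at least compensate total damage at k*: 14 + 119 = 133.

€133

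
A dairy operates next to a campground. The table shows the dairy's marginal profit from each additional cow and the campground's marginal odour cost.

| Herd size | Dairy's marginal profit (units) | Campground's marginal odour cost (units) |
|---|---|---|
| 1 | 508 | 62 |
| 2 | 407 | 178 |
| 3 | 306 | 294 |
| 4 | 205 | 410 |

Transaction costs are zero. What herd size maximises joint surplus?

3

Bargaining reaches the level where marginal profit last exceeds marginal odour cost.
That holds through level 3 (306 ≥ 294) but not at 4 (205 < 410).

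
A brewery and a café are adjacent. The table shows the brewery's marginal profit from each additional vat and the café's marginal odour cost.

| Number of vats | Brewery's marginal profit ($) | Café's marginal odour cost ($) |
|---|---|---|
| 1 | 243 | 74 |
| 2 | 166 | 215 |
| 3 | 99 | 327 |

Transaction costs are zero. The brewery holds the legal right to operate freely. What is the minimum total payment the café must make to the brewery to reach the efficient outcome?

$265

Left alone the brewery would choose level 3 (marginal profit stays positive).
Efficient level: k* = 1 (marginal profit ≥ marginal odour cost through 1).
The café must at least cover the brewery's forgone profit from cutting 3→1: 166 + 99 = 265.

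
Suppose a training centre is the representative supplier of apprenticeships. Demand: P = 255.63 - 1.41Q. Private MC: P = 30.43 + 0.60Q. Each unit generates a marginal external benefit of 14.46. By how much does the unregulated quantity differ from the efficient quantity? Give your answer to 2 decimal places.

7.19 units

Market equilibrium (private): 30.43 + 0.60Q = 255.63 - 1.41Q → Q_m = 112.0398.
Social marginal cost = private MC − MEB = 15.97 + 0.60Q.
Set SMC = demand: 15.97 + 0.60Q = 255.63 - 1.41Q → Q* = 119.2338.
Gap = |112.0398 − 119.2338| = 7.1940.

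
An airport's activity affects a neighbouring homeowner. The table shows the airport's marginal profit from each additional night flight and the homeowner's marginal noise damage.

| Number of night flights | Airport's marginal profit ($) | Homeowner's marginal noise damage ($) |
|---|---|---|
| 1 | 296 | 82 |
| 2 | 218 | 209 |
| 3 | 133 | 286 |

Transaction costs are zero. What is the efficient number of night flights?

Bargaining reaches the level where marginal profit last exceeds marginal noise damage.
That holds through level 2 (218 ≥ 209) but not at 3 (133 < 286).

2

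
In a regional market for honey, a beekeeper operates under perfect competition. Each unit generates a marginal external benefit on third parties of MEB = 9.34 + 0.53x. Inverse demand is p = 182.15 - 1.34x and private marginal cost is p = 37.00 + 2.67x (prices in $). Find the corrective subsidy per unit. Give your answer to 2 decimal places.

Social marginal cost = private MC − MEB = 27.66 + 2.14x.
Set SMC = demand: 27.66 + 2.14x = 182.15 - 1.34x → x* = 44.3937.
The Pigouvian subsidy equals MEB at x*: 9.34 + 0.53×44.3937 = 32.8687.

subsidy = $32.87 per unit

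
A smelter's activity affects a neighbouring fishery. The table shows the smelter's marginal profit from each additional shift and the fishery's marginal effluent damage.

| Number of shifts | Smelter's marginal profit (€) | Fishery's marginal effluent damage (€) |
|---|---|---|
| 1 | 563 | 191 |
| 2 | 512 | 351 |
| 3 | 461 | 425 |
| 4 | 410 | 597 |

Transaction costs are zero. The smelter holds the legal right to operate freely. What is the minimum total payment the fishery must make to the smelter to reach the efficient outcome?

Left alone the smelter would choose level 4 (marginal profit stays positive).
Efficient level: k* = 3 (marginal profit ≥ marginal effluent damage through 3).
The fishery must at least cover the smelter's forgone profit from cutting 4→3: 410 = 410.

€410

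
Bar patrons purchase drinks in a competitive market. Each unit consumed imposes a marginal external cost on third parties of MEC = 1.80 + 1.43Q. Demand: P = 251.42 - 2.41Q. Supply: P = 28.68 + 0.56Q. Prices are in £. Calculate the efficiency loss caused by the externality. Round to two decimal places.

Market equilibrium (private): 28.68 + 0.56Q = 251.42 - 2.41Q → Q_m = 74.9966.
Social marginal benefit = demand − MEC = 249.62 - 3.84Q.
Set SMB = MC: 249.62 - 3.84Q = 28.68 + 0.56Q → Q* = 50.2136.
The loss is the area between SMB and MC from Q* to Q_m; with linear curves that's a triangle of height MEC(Q_m).
DWL = ½ × 24.7830 × 109.0452 = 1351.2336.

DWL = £1351.23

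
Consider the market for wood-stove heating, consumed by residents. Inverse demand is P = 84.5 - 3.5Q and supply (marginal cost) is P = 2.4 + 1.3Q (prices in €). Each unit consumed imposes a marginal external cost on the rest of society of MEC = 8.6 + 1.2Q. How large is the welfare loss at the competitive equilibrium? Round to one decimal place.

DWL = €70.7

Market equilibrium (private): 2.4 + 1.3Q = 84.5 - 3.5Q → Q_m = 17.1042.
Social marginal benefit = demand − MEC = 75.9 - 4.7Q.
Set SMB = MC: 75.9 - 4.7Q = 2.4 + 1.3Q → Q* = 12.2500.
Height of the DWL triangle at Q_m is MC(Q_m) − SMB(Q_m) = MEC(Q_m) = 29.1250.
DWL = ½ × 4.8542 × 29.1250 = 70.6893.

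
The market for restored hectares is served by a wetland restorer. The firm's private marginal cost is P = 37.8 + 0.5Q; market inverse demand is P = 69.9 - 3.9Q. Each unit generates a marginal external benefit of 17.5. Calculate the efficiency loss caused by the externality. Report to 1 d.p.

Market equilibrium (private): 37.8 + 0.5Q = 69.9 - 3.9Q → Q_m = 7.2955.
Social marginal cost = private MC − MEB = 20.3 + 0.5Q.
Set SMC = demand: 20.3 + 0.5Q = 69.9 - 3.9Q → Q* = 11.2727.
Between Q* and Q_m the wedge demand − SMC runs linearly from 0 to MEB(Q_m), so the loss is a triangle.
DWL = ½ × 3.9772 × 17.5000 = 34.8005.

DWL = 34.8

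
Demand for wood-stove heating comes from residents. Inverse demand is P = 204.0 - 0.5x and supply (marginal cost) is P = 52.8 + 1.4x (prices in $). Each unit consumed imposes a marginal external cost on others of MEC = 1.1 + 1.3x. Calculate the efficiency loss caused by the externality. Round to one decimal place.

Market equilibrium (private): 52.8 + 1.4x = 204.0 - 0.5x → x_m = 79.5789.
Social marginal benefit = demand − MEC = 202.9 - 1.8x.
Set SMB = MC: 202.9 - 1.8x = 52.8 + 1.4x → x* = 46.9063.
Between x* and x_m the wedge MC − SMB runs linearly from 0 to MEC(x_m), so the loss is a triangle.
DWL = ½ × 32.6726 × 104.5526 = 1708.0026.

DWL = $1708.0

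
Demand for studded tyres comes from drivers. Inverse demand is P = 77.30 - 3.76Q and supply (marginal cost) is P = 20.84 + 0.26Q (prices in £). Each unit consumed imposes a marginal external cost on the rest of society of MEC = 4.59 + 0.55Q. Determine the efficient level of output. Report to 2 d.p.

Q* = 11.35

Social marginal benefit = demand − MEC = 72.71 - 4.31Q.
Set SMB = MC: 72.71 - 4.31Q = 20.84 + 0.26Q → Q* = 11.3501.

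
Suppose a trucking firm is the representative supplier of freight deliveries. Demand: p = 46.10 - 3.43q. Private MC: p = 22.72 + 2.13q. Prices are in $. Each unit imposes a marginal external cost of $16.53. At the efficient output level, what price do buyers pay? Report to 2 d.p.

Social marginal cost = private MC + MEC = 39.25 + 2.13q.
Set SMC = demand: 39.25 + 2.13q = 46.10 - 3.43q → q* = 1.2320.
Consumer price on the demand curve at q*: 46.10 − 3.43×1.2320 = 41.8742.

P = $41.87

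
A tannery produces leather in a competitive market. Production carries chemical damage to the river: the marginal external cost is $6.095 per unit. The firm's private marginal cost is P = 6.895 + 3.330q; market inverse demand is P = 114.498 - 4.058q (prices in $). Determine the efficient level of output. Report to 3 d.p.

q* = 13.740

Social marginal cost = private MC + MEC = 12.990 + 3.330q.
Set SMC = demand: 12.990 + 3.330q = 114.498 - 4.058q → q* = 13.7396.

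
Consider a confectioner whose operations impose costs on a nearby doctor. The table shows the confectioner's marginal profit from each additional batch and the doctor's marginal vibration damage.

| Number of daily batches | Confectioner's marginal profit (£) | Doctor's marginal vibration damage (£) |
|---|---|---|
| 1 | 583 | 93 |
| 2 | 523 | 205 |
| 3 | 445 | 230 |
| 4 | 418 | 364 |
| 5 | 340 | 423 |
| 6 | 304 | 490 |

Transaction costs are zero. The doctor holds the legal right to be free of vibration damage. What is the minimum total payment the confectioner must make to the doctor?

£892

Efficient level: marginal profit ≥ marginal vibration damage through level 4, so k* = 4.
With the doctor holding the right, the confectioner must at least compensate total damage at k*: 93 + 205 + 230 + 364 = 892.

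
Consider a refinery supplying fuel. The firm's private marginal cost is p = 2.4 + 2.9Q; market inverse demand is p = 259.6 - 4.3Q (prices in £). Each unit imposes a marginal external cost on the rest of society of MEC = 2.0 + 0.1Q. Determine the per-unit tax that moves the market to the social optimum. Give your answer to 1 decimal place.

tax = £5.5 per unit

Social marginal cost = private MC + MEC = 4.4 + 3.0Q.
Set SMC = demand: 4.4 + 3.0Q = 259.6 - 4.3Q → Q* = 34.9589.
The Pigouvian tax equals MEC at Q*: 2.0 + 0.1×34.9589 = 5.4959.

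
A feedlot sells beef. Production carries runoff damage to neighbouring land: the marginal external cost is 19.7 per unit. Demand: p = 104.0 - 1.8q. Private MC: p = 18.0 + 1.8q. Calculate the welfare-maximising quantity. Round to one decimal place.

Social marginal cost = private MC + MEC = 37.7 + 1.8q.
Set SMC = demand: 37.7 + 1.8q = 104.0 - 1.8q → q* = 18.4167.

q* = 18.4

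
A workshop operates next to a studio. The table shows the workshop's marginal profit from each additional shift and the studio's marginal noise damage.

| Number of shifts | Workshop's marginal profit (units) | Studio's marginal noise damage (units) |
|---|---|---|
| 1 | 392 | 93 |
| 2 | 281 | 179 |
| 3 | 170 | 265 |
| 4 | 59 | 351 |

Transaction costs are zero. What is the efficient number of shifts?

Bargaining reaches the level where marginal profit last exceeds marginal noise damage.
That holds through level 2 (281 ≥ 179) but not at 3 (170 < 265).

2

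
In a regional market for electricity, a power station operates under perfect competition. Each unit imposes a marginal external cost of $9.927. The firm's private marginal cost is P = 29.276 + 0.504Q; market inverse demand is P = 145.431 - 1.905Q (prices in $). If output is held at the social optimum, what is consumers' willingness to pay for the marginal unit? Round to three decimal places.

Social marginal cost = private MC + MEC = 39.203 + 0.504Q.
Set SMC = demand: 39.203 + 0.504Q = 145.431 - 1.905Q → Q* = 44.0963.
Consumer price on the demand curve at Q*: 145.431 − 1.905×44.0963 = 61.4275.

P = $61.428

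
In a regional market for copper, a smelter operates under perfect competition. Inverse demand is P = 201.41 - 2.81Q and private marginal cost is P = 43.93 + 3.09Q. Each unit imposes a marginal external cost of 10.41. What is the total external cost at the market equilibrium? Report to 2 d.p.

Market equilibrium (private): 43.93 + 3.09Q = 201.41 - 2.81Q → Q_m = 26.6915.
Total external cost = MEC × Q_m = 10.41 × 26.6915 = 277.8585.

277.86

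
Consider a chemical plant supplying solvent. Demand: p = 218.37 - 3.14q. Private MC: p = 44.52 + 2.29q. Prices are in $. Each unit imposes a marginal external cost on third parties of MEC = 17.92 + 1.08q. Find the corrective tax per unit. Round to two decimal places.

Social marginal cost = private MC + MEC = 62.44 + 3.37q.
Set SMC = demand: 62.44 + 3.37q = 218.37 - 3.14q → q* = 23.9524.
The Pigouvian tax equals MEC at q*: 17.92 + 1.08×23.9524 = 43.7886.

tax = $43.79 per unit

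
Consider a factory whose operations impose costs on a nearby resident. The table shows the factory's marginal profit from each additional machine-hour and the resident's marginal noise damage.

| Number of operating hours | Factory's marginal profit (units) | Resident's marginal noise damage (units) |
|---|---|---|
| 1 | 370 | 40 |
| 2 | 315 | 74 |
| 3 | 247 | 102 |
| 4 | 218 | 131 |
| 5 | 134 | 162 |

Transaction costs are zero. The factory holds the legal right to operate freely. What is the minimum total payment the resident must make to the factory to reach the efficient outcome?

134

Left alone the factory would choose level 5 (marginal profit stays positive).
Efficient level: k* = 4 (marginal profit ≥ marginal noise damage through 4).
The resident must at least cover the factory's forgone profit from cutting 5→4: 134 = 134.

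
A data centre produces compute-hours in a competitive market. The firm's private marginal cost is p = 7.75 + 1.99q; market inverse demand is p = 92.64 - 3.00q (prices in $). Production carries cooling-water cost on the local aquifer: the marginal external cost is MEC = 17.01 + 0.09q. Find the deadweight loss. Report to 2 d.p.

DWL = $33.84

Market equilibrium (private): 7.75 + 1.99q = 92.64 - 3.00q → q_m = 17.0120.
Social marginal cost = private MC + MEC = 24.76 + 2.08q.
Set SMC = demand: 24.76 + 2.08q = 92.64 - 3.00q → q* = 13.3622.
The loss is the area between SMC and demand from q* to q_m; with linear curves that's a triangle of height MEC(q_m).
DWL = ½ × 3.6498 × 18.5411 = 33.8357.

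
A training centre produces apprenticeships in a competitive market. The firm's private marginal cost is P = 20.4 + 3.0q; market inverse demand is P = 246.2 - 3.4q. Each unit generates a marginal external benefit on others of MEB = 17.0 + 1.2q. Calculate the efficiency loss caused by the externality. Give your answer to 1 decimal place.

DWL = 338.6

Market equilibrium (private): 20.4 + 3.0q = 246.2 - 3.4q → q_m = 35.2813.
Social marginal cost = private MC − MEB = 3.4 + 1.8q.
Set SMC = demand: 3.4 + 1.8q = 246.2 - 3.4q → q* = 46.6923.
Height of the DWL triangle at q_m is demand(q_m) − SMC(q_m) = MEB(q_m) = 59.3375.
DWL = ½ × 11.4110 × 59.3375 = 338.5501.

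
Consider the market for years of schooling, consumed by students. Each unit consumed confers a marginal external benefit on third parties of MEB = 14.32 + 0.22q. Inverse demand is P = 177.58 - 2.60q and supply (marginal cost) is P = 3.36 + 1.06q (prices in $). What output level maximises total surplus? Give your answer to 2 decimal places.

Social marginal benefit = demand + MEB = 191.90 - 2.38q.
Set SMB = MC: 191.90 - 2.38q = 3.36 + 1.06q → q* = 54.8081.

q* = 54.81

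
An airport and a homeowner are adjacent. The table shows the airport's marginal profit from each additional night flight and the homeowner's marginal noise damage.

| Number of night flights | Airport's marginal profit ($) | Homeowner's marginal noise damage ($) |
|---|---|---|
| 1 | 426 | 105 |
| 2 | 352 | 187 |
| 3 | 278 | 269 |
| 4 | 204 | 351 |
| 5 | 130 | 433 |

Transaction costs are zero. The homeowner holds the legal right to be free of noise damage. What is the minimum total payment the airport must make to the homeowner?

$561

Efficient level: marginal profit ≥ marginal noise damage through level 3, so k* = 3.
With the homeowner holding the right, the airport must at least compensate total damage at k*: 105 + 187 + 269 = 561.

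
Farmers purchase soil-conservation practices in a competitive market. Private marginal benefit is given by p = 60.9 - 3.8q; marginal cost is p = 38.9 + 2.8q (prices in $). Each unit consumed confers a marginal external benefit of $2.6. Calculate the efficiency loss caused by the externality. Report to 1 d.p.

Market equilibrium (private): 38.9 + 2.8q = 60.9 - 3.8q → q_m = 3.3333.
Social marginal benefit = demand + MEB = 63.5 - 3.8q.
Set SMB = MC: 63.5 - 3.8q = 38.9 + 2.8q → q* = 3.7273.
The loss is the area between SMB and MC from q* to q_m; with linear curves that's a triangle of height MEB(q_m).
DWL = ½ × 0.3940 × 2.6000 = 0.5122.

DWL = $0.5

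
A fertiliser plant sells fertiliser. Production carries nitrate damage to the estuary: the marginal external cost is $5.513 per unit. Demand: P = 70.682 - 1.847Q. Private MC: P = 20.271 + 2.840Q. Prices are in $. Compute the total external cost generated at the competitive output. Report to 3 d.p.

$59.295

Market equilibrium (private): 20.271 + 2.840Q = 70.682 - 1.847Q → Q_m = 10.7555.
Total external cost = MEC × Q_m = 5.513 × 10.7555 = 59.2951.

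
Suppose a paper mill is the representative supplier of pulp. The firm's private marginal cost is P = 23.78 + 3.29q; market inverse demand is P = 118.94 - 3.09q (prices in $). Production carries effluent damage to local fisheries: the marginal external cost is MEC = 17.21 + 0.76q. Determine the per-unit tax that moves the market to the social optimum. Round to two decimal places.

tax = $25.51 per unit

Social marginal cost = private MC + MEC = 40.99 + 4.05q.
Set SMC = demand: 40.99 + 4.05q = 118.94 - 3.09q → q* = 10.9174.
The Pigouvian tax equals MEC at q*: 17.21 + 0.76×10.9174 = 25.5072.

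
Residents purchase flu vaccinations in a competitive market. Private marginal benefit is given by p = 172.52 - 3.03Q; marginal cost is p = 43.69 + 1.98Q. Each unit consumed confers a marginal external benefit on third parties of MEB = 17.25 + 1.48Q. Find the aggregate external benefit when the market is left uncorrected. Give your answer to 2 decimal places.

932.89

Market equilibrium (private): 43.69 + 1.98Q = 172.52 - 3.03Q → Q_m = 25.7146.
Total external benefit = ∫₀^{Q_m} (17.25 + 1.48Q) dQ = 17.25×25.7146 + ½×1.48×25.7146² = 932.8949.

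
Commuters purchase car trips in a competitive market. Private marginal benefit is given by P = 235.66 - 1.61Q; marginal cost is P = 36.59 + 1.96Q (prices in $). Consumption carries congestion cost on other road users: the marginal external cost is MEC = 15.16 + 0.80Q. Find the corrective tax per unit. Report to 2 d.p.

tax = $48.83 per unit

Social marginal benefit = demand − MEC = 220.50 - 2.41Q.
Set SMB = MC: 220.50 - 2.41Q = 36.59 + 1.96Q → Q* = 42.0847.
The Pigouvian tax equals MEC at Q*: 15.16 + 0.80×42.0847 = 48.8278.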